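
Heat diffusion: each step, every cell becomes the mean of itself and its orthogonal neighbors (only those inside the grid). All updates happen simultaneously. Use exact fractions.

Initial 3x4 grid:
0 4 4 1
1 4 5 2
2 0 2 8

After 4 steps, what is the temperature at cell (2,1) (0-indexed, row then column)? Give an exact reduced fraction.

Step 1: cell (2,1) = 2
Step 2: cell (2,1) = 191/80
Step 3: cell (2,1) = 5909/2400
Step 4: cell (2,1) = 61561/24000
Full grid after step 4:
  297629/129600 286337/108000 329467/108000 107221/32400
  1897561/864000 928649/360000 565787/180000 364597/108000
  92393/43200 61561/24000 74701/24000 74489/21600

Answer: 61561/24000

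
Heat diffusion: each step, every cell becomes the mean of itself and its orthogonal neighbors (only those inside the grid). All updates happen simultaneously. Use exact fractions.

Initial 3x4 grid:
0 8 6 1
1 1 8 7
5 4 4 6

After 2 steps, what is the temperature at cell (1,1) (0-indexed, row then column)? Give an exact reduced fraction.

Step 1: cell (1,1) = 22/5
Step 2: cell (1,1) = 93/25
Full grid after step 2:
  17/6 169/40 581/120 191/36
  749/240 93/25 527/100 631/120
  103/36 251/60 149/30 50/9

Answer: 93/25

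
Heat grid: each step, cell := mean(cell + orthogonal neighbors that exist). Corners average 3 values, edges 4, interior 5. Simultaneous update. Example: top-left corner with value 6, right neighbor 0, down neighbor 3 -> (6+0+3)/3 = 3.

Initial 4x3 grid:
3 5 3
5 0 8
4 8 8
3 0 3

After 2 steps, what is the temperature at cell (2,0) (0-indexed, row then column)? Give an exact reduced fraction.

Step 1: cell (2,0) = 5
Step 2: cell (2,0) = 43/12
Full grid after step 2:
  121/36 1057/240 77/18
  263/60 197/50 661/120
  43/12 489/100 115/24
  65/18 27/8 167/36

Answer: 43/12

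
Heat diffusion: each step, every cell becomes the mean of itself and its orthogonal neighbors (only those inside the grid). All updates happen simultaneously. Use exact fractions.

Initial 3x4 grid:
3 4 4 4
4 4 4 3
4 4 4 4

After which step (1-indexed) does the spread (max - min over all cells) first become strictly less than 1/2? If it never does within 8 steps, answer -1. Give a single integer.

Step 1: max=4, min=11/3, spread=1/3
  -> spread < 1/2 first at step 1
Step 2: max=4, min=893/240, spread=67/240
Step 3: max=565/144, min=4079/1080, spread=317/2160
Step 4: max=46877/12000, min=3286949/864000, spread=17639/172800
Step 5: max=10077913/2592000, min=29627359/7776000, spread=30319/388800
Step 6: max=602653147/155520000, min=1783287041/466560000, spread=61681/1166400
Step 7: max=445921433/115200000, min=107094573019/27993600000, spread=1580419/34992000
Step 8: max=2163839985707/559872000000, min=6435057805121/1679616000000, spread=7057769/209952000

Answer: 1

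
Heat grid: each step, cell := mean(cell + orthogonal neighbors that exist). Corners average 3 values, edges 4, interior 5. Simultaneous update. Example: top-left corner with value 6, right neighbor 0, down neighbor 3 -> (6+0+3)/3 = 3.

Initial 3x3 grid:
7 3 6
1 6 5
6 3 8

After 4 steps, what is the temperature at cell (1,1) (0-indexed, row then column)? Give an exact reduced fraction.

Step 1: cell (1,1) = 18/5
Step 2: cell (1,1) = 261/50
Step 3: cell (1,1) = 4589/1000
Step 4: cell (1,1) = 294883/60000
Full grid after step 4:
  300331/64800 2029327/432000 658037/129600
  80623/18000 294883/60000 159677/32000
  606937/129600 4122529/864000 83639/16200

Answer: 294883/60000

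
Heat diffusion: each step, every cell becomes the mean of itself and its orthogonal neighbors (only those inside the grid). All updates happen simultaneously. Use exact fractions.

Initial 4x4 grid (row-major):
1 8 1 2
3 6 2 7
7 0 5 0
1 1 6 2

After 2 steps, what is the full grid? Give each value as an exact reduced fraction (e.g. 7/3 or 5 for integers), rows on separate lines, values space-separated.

Answer: 49/12 301/80 887/240 28/9
37/10 401/100 83/25 827/240
69/20 299/100 88/25 691/240
31/12 123/40 323/120 29/9

Derivation:
After step 1:
  4 4 13/4 10/3
  17/4 19/5 21/5 11/4
  11/4 19/5 13/5 7/2
  3 2 7/2 8/3
After step 2:
  49/12 301/80 887/240 28/9
  37/10 401/100 83/25 827/240
  69/20 299/100 88/25 691/240
  31/12 123/40 323/120 29/9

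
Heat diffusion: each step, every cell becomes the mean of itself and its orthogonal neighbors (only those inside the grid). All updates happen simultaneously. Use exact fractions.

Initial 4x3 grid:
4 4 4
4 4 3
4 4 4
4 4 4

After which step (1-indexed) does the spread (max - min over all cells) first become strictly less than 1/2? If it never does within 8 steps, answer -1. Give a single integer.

Step 1: max=4, min=11/3, spread=1/3
  -> spread < 1/2 first at step 1
Step 2: max=4, min=449/120, spread=31/120
Step 3: max=4, min=4109/1080, spread=211/1080
Step 4: max=7153/1800, min=415103/108000, spread=14077/108000
Step 5: max=428317/108000, min=3747593/972000, spread=5363/48600
Step 6: max=237131/60000, min=112899191/29160000, spread=93859/1166400
Step 7: max=383463533/97200000, min=6788125519/1749600000, spread=4568723/69984000
Step 8: max=11482381111/2916000000, min=408123564371/104976000000, spread=8387449/167961600

Answer: 1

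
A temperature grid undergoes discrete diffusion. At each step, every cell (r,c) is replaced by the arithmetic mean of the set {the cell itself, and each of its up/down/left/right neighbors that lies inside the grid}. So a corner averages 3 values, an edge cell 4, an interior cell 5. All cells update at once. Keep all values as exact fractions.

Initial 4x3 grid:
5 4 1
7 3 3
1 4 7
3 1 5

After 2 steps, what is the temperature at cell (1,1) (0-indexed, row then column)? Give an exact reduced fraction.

Step 1: cell (1,1) = 21/5
Step 2: cell (1,1) = 363/100
Full grid after step 2:
  151/36 309/80 113/36
  1037/240 363/100 907/240
  757/240 383/100 947/240
  26/9 249/80 37/9

Answer: 363/100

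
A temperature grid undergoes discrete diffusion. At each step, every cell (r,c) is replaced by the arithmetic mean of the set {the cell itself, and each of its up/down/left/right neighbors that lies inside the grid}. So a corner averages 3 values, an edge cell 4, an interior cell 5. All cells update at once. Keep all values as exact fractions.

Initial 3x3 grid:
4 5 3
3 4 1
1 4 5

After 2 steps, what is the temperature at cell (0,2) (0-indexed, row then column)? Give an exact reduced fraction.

Answer: 41/12

Derivation:
Step 1: cell (0,2) = 3
Step 2: cell (0,2) = 41/12
Full grid after step 2:
  11/3 18/5 41/12
  49/15 343/100 779/240
  55/18 129/40 121/36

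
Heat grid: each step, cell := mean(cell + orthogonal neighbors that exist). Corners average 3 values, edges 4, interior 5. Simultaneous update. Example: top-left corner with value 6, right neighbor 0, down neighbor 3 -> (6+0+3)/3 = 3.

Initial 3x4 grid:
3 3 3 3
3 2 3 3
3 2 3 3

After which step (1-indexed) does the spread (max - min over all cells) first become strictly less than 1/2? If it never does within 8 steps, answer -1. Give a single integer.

Step 1: max=3, min=5/2, spread=1/2
Step 2: max=3, min=631/240, spread=89/240
  -> spread < 1/2 first at step 2
Step 3: max=707/240, min=361/135, spread=587/2160
Step 4: max=7007/2400, min=348983/129600, spread=5879/25920
Step 5: max=9763/3375, min=21130447/7776000, spread=272701/1555200
Step 6: max=37270753/12960000, min=1275224033/466560000, spread=2660923/18662400
Step 7: max=247185203/86400000, min=76922270947/27993600000, spread=126629393/1119744000
Step 8: max=132977816693/46656000000, min=4633232800073/1679616000000, spread=1231748807/13436928000

Answer: 2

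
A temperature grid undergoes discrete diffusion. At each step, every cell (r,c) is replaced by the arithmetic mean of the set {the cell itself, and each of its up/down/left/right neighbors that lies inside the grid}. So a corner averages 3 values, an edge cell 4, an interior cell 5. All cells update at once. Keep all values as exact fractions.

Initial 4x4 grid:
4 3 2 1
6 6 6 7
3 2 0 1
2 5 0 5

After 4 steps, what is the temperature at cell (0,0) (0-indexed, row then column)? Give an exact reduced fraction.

Step 1: cell (0,0) = 13/3
Step 2: cell (0,0) = 77/18
Step 3: cell (0,0) = 8951/2160
Step 4: cell (0,0) = 10517/2592
Full grid after step 4:
  10517/2592 833807/216000 789623/216000 224501/64800
  104029/27000 671147/180000 613331/180000 90061/27000
  94261/27000 580091/180000 12271/4000 26111/9000
  201341/64800 637703/216000 192613/72000 58199/21600

Answer: 10517/2592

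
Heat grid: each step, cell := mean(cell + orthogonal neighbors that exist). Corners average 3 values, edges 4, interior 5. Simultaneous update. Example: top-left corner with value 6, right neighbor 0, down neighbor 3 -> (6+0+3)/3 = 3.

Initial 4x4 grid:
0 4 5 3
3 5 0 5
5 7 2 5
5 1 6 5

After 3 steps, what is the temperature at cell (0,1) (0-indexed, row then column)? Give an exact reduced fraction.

Step 1: cell (0,1) = 7/2
Step 2: cell (0,1) = 379/120
Step 3: cell (0,1) = 12001/3600
Full grid after step 3:
  7043/2160 12001/3600 12361/3600 1961/540
  25547/7200 21773/6000 5483/1500 13531/3600
  29443/7200 11813/3000 24281/6000 14587/3600
  895/216 30883/7200 29819/7200 1867/432

Answer: 12001/3600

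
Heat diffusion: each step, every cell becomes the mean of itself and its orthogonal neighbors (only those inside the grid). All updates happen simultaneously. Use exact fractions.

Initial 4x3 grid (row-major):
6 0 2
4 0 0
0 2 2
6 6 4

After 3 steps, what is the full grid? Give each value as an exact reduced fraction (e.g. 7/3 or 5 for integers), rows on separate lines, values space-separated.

After step 1:
  10/3 2 2/3
  5/2 6/5 1
  3 2 2
  4 9/2 4
After step 2:
  47/18 9/5 11/9
  301/120 87/50 73/60
  23/8 127/50 9/4
  23/6 29/8 7/2
After step 3:
  2491/1080 553/300 763/540
  8761/3600 1961/1000 2893/1800
  3527/1200 1303/500 713/300
  31/9 8099/2400 25/8

Answer: 2491/1080 553/300 763/540
8761/3600 1961/1000 2893/1800
3527/1200 1303/500 713/300
31/9 8099/2400 25/8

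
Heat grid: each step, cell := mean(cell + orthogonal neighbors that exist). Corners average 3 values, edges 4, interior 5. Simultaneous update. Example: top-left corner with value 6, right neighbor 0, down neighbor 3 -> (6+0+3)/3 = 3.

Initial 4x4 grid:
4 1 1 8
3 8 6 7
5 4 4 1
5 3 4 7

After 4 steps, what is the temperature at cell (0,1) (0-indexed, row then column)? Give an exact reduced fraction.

Answer: 447449/108000

Derivation:
Step 1: cell (0,1) = 7/2
Step 2: cell (0,1) = 437/120
Step 3: cell (0,1) = 14807/3600
Step 4: cell (0,1) = 447449/108000
Full grid after step 4:
  262909/64800 447449/108000 488953/108000 304769/64800
  894493/216000 783619/180000 811919/180000 1029761/216000
  940277/216000 778763/180000 54361/12000 109393/24000
  55777/12960 472441/108000 52049/12000 96451/21600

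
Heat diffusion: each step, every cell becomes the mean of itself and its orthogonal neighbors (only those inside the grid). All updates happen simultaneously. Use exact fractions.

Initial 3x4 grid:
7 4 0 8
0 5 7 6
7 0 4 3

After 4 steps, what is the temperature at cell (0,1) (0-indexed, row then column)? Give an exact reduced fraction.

Step 1: cell (0,1) = 4
Step 2: cell (0,1) = 937/240
Step 3: cell (0,1) = 29821/7200
Step 4: cell (0,1) = 878587/216000
Full grid after step 4:
  511187/129600 878587/216000 960307/216000 302911/64800
  1079231/288000 478519/120000 85849/20000 110543/24000
  479437/129600 51107/13500 28201/6750 143893/32400

Answer: 878587/216000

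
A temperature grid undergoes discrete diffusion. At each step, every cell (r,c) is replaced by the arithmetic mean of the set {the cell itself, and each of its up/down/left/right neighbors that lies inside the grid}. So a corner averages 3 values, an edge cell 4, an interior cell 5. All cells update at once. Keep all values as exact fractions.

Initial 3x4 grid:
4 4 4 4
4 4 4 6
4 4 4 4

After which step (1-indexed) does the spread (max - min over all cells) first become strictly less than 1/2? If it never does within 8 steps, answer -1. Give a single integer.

Step 1: max=14/3, min=4, spread=2/3
Step 2: max=547/120, min=4, spread=67/120
Step 3: max=4757/1080, min=4, spread=437/1080
  -> spread < 1/2 first at step 3
Step 4: max=1885531/432000, min=2009/500, spread=29951/86400
Step 5: max=16767821/3888000, min=13658/3375, spread=206761/777600
Step 6: max=6676995571/1555200000, min=10965671/2700000, spread=14430763/62208000
Step 7: max=398355741689/93312000000, min=881652727/216000000, spread=139854109/746496000
Step 8: max=23817351890251/5598720000000, min=79611228977/19440000000, spread=7114543559/44789760000

Answer: 3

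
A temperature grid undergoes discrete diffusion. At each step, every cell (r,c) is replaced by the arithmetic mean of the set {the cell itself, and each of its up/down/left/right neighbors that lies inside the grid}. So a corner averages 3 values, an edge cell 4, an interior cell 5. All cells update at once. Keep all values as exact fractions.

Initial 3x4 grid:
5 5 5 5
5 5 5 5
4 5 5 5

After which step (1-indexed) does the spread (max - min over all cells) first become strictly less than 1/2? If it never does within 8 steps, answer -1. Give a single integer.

Answer: 1

Derivation:
Step 1: max=5, min=14/3, spread=1/3
  -> spread < 1/2 first at step 1
Step 2: max=5, min=85/18, spread=5/18
Step 3: max=5, min=1039/216, spread=41/216
Step 4: max=5, min=125383/25920, spread=4217/25920
Step 5: max=35921/7200, min=7566851/1555200, spread=38417/311040
Step 6: max=717403/144000, min=455359789/93312000, spread=1903471/18662400
Step 7: max=21484241/4320000, min=27392610911/5598720000, spread=18038617/223948800
Step 8: max=1931073241/388800000, min=1646347817149/335923200000, spread=883978523/13436928000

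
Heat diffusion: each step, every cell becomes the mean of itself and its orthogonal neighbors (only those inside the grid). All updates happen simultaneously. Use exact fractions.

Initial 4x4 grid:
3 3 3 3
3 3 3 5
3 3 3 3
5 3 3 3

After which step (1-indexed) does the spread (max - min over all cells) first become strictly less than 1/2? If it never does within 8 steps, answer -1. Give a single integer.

Answer: 3

Derivation:
Step 1: max=11/3, min=3, spread=2/3
Step 2: max=32/9, min=3, spread=5/9
Step 3: max=1831/540, min=73/24, spread=377/1080
  -> spread < 1/2 first at step 3
Step 4: max=10763/3240, min=3701/1200, spread=7703/32400
Step 5: max=1596643/486000, min=336301/108000, spread=166577/972000
Step 6: max=47510347/14580000, min=10173071/3240000, spread=692611/5832000
Step 7: max=1419632281/437400000, min=6819601/2160000, spread=77326157/874800000
Step 8: max=70836732959/21870000000, min=9247488103/2916000000, spread=2961144373/43740000000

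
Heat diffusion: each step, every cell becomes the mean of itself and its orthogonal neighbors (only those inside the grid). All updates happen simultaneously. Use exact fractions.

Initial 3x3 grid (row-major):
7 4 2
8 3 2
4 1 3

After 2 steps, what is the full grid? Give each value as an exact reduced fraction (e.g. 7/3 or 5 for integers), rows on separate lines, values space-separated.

Answer: 95/18 83/20 55/18
593/120 367/100 323/120
151/36 761/240 29/12

Derivation:
After step 1:
  19/3 4 8/3
  11/2 18/5 5/2
  13/3 11/4 2
After step 2:
  95/18 83/20 55/18
  593/120 367/100 323/120
  151/36 761/240 29/12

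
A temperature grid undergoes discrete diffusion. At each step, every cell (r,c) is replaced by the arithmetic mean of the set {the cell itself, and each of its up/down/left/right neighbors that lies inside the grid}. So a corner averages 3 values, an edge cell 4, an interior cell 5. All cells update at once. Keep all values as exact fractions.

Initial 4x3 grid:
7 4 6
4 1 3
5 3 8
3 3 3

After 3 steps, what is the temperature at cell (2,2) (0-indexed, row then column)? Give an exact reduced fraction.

Step 1: cell (2,2) = 17/4
Step 2: cell (2,2) = 209/48
Step 3: cell (2,2) = 5741/1440
Full grid after step 3:
  307/72 6223/1440 1825/432
  331/80 4771/1200 6073/1440
  1349/360 4741/1200 5741/1440
  101/27 1339/360 1751/432

Answer: 5741/1440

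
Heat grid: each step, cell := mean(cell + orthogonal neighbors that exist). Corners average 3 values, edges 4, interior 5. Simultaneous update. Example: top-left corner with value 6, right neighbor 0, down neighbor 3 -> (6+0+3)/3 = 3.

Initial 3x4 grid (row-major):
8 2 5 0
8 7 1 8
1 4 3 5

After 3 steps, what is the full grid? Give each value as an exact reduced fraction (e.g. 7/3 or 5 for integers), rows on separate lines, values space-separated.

After step 1:
  6 11/2 2 13/3
  6 22/5 24/5 7/2
  13/3 15/4 13/4 16/3
After step 2:
  35/6 179/40 499/120 59/18
  311/60 489/100 359/100 539/120
  169/36 59/15 257/60 145/36
After step 3:
  1859/360 5807/1200 13951/3600 2147/540
  18541/3600 13243/3000 1606/375 27697/7200
  1243/270 16021/3600 14251/3600 4609/1080

Answer: 1859/360 5807/1200 13951/3600 2147/540
18541/3600 13243/3000 1606/375 27697/7200
1243/270 16021/3600 14251/3600 4609/1080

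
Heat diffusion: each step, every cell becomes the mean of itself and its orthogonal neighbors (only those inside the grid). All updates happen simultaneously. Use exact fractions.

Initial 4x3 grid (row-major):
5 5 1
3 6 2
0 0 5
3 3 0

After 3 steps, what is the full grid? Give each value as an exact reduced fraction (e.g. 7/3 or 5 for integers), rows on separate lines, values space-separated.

After step 1:
  13/3 17/4 8/3
  7/2 16/5 7/2
  3/2 14/5 7/4
  2 3/2 8/3
After step 2:
  145/36 289/80 125/36
  47/15 69/20 667/240
  49/20 43/20 643/240
  5/3 269/120 71/36
After step 3:
  7757/2160 233/64 3551/1080
  2351/720 121/40 4457/1440
  47/20 3113/1200 3449/1440
  763/360 2891/1440 4963/2160

Answer: 7757/2160 233/64 3551/1080
2351/720 121/40 4457/1440
47/20 3113/1200 3449/1440
763/360 2891/1440 4963/2160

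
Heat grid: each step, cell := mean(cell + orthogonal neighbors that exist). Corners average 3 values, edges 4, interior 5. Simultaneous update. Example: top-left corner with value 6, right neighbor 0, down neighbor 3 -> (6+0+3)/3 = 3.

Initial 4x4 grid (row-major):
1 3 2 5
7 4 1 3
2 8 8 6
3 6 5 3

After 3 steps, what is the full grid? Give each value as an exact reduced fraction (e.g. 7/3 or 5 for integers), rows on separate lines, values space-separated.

After step 1:
  11/3 5/2 11/4 10/3
  7/2 23/5 18/5 15/4
  5 28/5 28/5 5
  11/3 11/2 11/2 14/3
After step 2:
  29/9 811/240 731/240 59/18
  503/120 99/25 203/50 941/240
  533/120 263/50 253/50 1141/240
  85/18 76/15 319/60 91/18
After step 3:
  7771/2160 24493/7200 24773/7200 461/135
  7117/1800 25021/6000 3007/750 28823/7200
  8377/1800 14273/3000 29341/6000 33823/7200
  5123/1080 18329/3600 18449/3600 10891/2160

Answer: 7771/2160 24493/7200 24773/7200 461/135
7117/1800 25021/6000 3007/750 28823/7200
8377/1800 14273/3000 29341/6000 33823/7200
5123/1080 18329/3600 18449/3600 10891/2160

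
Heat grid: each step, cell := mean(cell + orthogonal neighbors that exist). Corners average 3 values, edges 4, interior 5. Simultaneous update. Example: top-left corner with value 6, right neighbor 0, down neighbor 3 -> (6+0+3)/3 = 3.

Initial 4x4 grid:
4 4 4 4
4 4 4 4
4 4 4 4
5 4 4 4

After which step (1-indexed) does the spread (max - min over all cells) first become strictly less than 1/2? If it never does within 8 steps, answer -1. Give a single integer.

Answer: 1

Derivation:
Step 1: max=13/3, min=4, spread=1/3
  -> spread < 1/2 first at step 1
Step 2: max=77/18, min=4, spread=5/18
Step 3: max=905/216, min=4, spread=41/216
Step 4: max=26963/6480, min=4, spread=1043/6480
Step 5: max=803153/194400, min=4, spread=25553/194400
Step 6: max=23999459/5832000, min=72079/18000, spread=645863/5832000
Step 7: max=717481691/174960000, min=480971/120000, spread=16225973/174960000
Step 8: max=21472677983/5248800000, min=216701/54000, spread=409340783/5248800000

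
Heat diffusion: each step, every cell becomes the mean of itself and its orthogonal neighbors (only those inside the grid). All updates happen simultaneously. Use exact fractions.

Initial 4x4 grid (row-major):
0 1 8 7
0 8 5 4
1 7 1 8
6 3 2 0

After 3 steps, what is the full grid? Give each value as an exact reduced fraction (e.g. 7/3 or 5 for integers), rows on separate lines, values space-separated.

After step 1:
  1/3 17/4 21/4 19/3
  9/4 21/5 26/5 6
  7/2 4 23/5 13/4
  10/3 9/2 3/2 10/3
After step 2:
  41/18 421/120 631/120 211/36
  617/240 199/50 101/20 1247/240
  157/48 104/25 371/100 1031/240
  34/9 10/3 209/60 97/36
After step 3:
  6017/2160 6761/1800 1771/360 11747/2160
  21779/7200 23123/6000 27833/6000 1469/288
  24803/7200 4429/1200 24839/6000 28613/7200
  1495/432 13279/3600 11899/3600 7541/2160

Answer: 6017/2160 6761/1800 1771/360 11747/2160
21779/7200 23123/6000 27833/6000 1469/288
24803/7200 4429/1200 24839/6000 28613/7200
1495/432 13279/3600 11899/3600 7541/2160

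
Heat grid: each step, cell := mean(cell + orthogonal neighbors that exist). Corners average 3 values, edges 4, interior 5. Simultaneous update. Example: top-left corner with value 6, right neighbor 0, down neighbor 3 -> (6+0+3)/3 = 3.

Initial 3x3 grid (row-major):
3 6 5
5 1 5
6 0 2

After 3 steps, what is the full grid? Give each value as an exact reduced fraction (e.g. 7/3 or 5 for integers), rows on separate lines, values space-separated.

After step 1:
  14/3 15/4 16/3
  15/4 17/5 13/4
  11/3 9/4 7/3
After step 2:
  73/18 343/80 37/9
  929/240 82/25 859/240
  29/9 233/80 47/18
After step 3:
  4397/1080 18881/4800 539/135
  51943/14400 1793/500 48893/14400
  1801/540 14431/4800 3277/1080

Answer: 4397/1080 18881/4800 539/135
51943/14400 1793/500 48893/14400
1801/540 14431/4800 3277/1080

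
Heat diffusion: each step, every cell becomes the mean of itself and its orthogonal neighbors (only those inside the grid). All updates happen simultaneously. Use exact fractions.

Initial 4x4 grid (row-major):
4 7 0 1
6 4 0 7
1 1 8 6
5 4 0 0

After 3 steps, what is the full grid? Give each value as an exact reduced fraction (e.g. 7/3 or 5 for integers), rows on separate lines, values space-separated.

After step 1:
  17/3 15/4 2 8/3
  15/4 18/5 19/5 7/2
  13/4 18/5 3 21/4
  10/3 5/2 3 2
After step 2:
  79/18 901/240 733/240 49/18
  61/15 37/10 159/50 913/240
  209/60 319/100 373/100 55/16
  109/36 373/120 21/8 41/12
After step 3:
  8791/2160 5363/1440 22879/7200 3449/1080
  563/144 21469/6000 10481/3000 23659/7200
  12391/3600 10327/3000 1293/400 8633/2400
  3463/1080 2689/900 161/50 455/144

Answer: 8791/2160 5363/1440 22879/7200 3449/1080
563/144 21469/6000 10481/3000 23659/7200
12391/3600 10327/3000 1293/400 8633/2400
3463/1080 2689/900 161/50 455/144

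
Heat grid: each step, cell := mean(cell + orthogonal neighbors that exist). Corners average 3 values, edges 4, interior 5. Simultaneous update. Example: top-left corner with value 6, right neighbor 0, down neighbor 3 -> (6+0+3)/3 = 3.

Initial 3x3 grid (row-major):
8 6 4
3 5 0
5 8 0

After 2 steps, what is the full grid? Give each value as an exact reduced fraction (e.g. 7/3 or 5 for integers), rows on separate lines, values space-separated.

After step 1:
  17/3 23/4 10/3
  21/4 22/5 9/4
  16/3 9/2 8/3
After step 2:
  50/9 383/80 34/9
  413/80 443/100 253/80
  181/36 169/40 113/36

Answer: 50/9 383/80 34/9
413/80 443/100 253/80
181/36 169/40 113/36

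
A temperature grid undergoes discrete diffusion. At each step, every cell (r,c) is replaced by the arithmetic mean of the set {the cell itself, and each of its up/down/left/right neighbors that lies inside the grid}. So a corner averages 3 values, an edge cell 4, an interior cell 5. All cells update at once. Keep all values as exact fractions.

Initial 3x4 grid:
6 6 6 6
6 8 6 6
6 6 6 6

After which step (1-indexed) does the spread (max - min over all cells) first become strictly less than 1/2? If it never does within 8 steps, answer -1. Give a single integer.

Step 1: max=13/2, min=6, spread=1/2
Step 2: max=323/50, min=6, spread=23/50
  -> spread < 1/2 first at step 2
Step 3: max=15211/2400, min=1213/200, spread=131/480
Step 4: max=136151/21600, min=21991/3600, spread=841/4320
Step 5: max=54382051/8640000, min=4413373/720000, spread=56863/345600
Step 6: max=488094341/77760000, min=39869543/6480000, spread=386393/3110400
Step 7: max=195017723131/31104000000, min=15972358813/2592000000, spread=26795339/248832000
Step 8: max=11681255714129/1866240000000, min=960206149667/155520000000, spread=254051069/2985984000

Answer: 2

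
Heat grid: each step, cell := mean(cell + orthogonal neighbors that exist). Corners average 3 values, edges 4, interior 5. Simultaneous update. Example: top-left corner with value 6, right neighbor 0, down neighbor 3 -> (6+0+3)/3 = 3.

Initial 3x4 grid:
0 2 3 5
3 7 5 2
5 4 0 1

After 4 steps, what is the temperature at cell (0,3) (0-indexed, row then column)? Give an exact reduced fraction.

Answer: 410377/129600

Derivation:
Step 1: cell (0,3) = 10/3
Step 2: cell (0,3) = 31/9
Step 3: cell (0,3) = 1721/540
Step 4: cell (0,3) = 410377/129600
Full grid after step 4:
  424247/129600 711907/216000 700427/216000 410377/129600
  2959273/864000 1212977/360000 1150627/360000 2573003/864000
  50933/14400 122797/36000 110467/36000 123209/43200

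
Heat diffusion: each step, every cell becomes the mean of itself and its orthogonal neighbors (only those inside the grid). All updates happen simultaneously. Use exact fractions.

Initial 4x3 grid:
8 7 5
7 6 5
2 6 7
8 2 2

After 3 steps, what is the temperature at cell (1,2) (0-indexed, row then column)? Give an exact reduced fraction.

Answer: 39853/7200

Derivation:
Step 1: cell (1,2) = 23/4
Step 2: cell (1,2) = 1357/240
Step 3: cell (1,2) = 39853/7200
Full grid after step 3:
  1729/270 4937/800 12997/2160
  10607/1800 11723/2000 39853/7200
  6373/1200 29929/6000 36013/7200
  419/90 33373/7200 9601/2160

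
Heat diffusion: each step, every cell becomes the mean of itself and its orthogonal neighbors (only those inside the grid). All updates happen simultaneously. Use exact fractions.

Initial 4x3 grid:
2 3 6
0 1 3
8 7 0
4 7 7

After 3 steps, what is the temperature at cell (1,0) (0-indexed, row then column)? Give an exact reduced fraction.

Step 1: cell (1,0) = 11/4
Step 2: cell (1,0) = 359/120
Step 3: cell (1,0) = 5941/1800
Full grid after step 3:
  2999/1080 1309/450 2261/720
  5941/1800 20287/6000 8213/2400
  16117/3600 4347/1000 30559/7200
  11411/2160 24991/4800 1307/270

Answer: 5941/1800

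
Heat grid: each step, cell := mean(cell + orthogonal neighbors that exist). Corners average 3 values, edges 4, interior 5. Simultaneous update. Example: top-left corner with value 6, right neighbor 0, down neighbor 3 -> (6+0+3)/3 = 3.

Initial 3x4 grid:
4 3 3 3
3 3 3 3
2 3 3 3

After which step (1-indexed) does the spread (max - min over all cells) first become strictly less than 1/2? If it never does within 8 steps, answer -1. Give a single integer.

Step 1: max=10/3, min=8/3, spread=2/3
Step 2: max=115/36, min=101/36, spread=7/18
  -> spread < 1/2 first at step 2
Step 3: max=1345/432, min=1247/432, spread=49/216
Step 4: max=7961/2592, min=7591/2592, spread=185/1296
Step 5: max=47371/15552, min=45941/15552, spread=715/7776
Step 6: max=94283/31104, min=92341/31104, spread=971/15552
Step 7: max=140983/46656, min=138953/46656, spread=1015/23328
Step 8: max=6752689/2239488, min=6684239/2239488, spread=34225/1119744

Answer: 2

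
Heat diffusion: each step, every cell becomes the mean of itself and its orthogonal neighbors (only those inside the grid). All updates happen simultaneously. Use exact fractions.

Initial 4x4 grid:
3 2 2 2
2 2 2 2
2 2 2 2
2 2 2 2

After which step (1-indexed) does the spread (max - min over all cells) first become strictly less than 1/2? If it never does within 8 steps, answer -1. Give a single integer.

Answer: 1

Derivation:
Step 1: max=7/3, min=2, spread=1/3
  -> spread < 1/2 first at step 1
Step 2: max=41/18, min=2, spread=5/18
Step 3: max=473/216, min=2, spread=41/216
Step 4: max=14003/6480, min=2, spread=1043/6480
Step 5: max=414353/194400, min=2, spread=25553/194400
Step 6: max=12335459/5832000, min=36079/18000, spread=645863/5832000
Step 7: max=367561691/174960000, min=240971/120000, spread=16225973/174960000
Step 8: max=10975077983/5248800000, min=108701/54000, spread=409340783/5248800000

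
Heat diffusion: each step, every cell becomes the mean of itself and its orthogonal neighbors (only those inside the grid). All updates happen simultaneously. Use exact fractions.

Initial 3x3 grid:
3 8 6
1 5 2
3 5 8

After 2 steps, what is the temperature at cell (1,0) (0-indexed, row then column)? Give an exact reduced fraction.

Answer: 71/20

Derivation:
Step 1: cell (1,0) = 3
Step 2: cell (1,0) = 71/20
Full grid after step 2:
  25/6 571/120 193/36
  71/20 116/25 1187/240
  15/4 349/80 31/6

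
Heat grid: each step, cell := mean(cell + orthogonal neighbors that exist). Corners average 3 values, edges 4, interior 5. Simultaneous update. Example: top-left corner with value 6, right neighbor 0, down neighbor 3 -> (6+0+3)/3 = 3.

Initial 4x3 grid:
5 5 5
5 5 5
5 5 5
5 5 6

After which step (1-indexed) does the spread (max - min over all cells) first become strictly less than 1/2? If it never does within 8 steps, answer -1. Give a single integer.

Step 1: max=16/3, min=5, spread=1/3
  -> spread < 1/2 first at step 1
Step 2: max=95/18, min=5, spread=5/18
Step 3: max=1121/216, min=5, spread=41/216
Step 4: max=133817/25920, min=5, spread=4217/25920
Step 5: max=7985149/1555200, min=36079/7200, spread=38417/311040
Step 6: max=477760211/93312000, min=722597/144000, spread=1903471/18662400
Step 7: max=28594589089/5598720000, min=21715759/4320000, spread=18038617/223948800
Step 8: max=1712884182851/335923200000, min=1956926759/388800000, spread=883978523/13436928000

Answer: 1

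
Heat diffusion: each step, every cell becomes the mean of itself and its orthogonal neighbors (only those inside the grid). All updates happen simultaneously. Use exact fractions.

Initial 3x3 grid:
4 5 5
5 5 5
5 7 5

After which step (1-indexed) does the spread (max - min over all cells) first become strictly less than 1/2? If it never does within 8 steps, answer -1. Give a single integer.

Answer: 3

Derivation:
Step 1: max=17/3, min=14/3, spread=1
Step 2: max=667/120, min=85/18, spread=301/360
Step 3: max=5837/1080, min=70823/14400, spread=21011/43200
  -> spread < 1/2 first at step 3
Step 4: max=2296303/432000, min=322009/64800, spread=448729/1296000
Step 5: max=20500373/3888000, min=19596623/3888000, spread=1205/5184
Step 6: max=1220022931/233280000, min=1181956681/233280000, spread=10151/62208
Step 7: max=72923463557/13996800000, min=71320019807/13996800000, spread=85517/746496
Step 8: max=4359496079779/839808000000, min=4291955673529/839808000000, spread=720431/8957952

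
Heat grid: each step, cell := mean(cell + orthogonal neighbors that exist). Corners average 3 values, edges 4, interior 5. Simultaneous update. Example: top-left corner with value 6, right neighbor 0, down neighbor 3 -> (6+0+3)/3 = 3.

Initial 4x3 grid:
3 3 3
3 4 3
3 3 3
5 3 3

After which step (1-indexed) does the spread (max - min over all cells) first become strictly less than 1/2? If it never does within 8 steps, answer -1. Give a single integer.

Step 1: max=11/3, min=3, spread=2/3
Step 2: max=32/9, min=249/80, spread=319/720
  -> spread < 1/2 first at step 2
Step 3: max=7417/2160, min=1127/360, spread=131/432
Step 4: max=54751/16200, min=136151/43200, spread=5911/25920
Step 5: max=12994181/3888000, min=8190979/2592000, spread=56617/311040
Step 6: max=773652829/233280000, min=493703861/155520000, spread=2647763/18662400
Step 7: max=46173291311/13996800000, min=29725057999/9331200000, spread=25371269/223948800
Step 8: max=2759281973749/839808000000, min=1789221142541/559872000000, spread=1207204159/13436928000

Answer: 2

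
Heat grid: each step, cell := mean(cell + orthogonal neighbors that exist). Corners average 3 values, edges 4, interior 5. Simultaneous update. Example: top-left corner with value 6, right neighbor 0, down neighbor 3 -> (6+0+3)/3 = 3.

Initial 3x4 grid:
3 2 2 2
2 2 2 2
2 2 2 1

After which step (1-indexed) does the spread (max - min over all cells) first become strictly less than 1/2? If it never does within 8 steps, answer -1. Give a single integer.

Answer: 3

Derivation:
Step 1: max=7/3, min=5/3, spread=2/3
Step 2: max=41/18, min=31/18, spread=5/9
Step 3: max=473/216, min=391/216, spread=41/108
  -> spread < 1/2 first at step 3
Step 4: max=56057/25920, min=47623/25920, spread=4217/12960
Step 5: max=660497/311040, min=583663/311040, spread=38417/155520
Step 6: max=39228271/18662400, min=35421329/18662400, spread=1903471/9331200
Step 7: max=465936217/223948800, min=429858983/223948800, spread=18038617/111974400
Step 8: max=27757834523/13436928000, min=25989877477/13436928000, spread=883978523/6718464000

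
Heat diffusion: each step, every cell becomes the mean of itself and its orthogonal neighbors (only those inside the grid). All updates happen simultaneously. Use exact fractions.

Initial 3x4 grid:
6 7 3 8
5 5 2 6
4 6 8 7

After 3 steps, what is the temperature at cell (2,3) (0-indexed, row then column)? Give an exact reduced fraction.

Answer: 4271/720

Derivation:
Step 1: cell (2,3) = 7
Step 2: cell (2,3) = 37/6
Step 3: cell (2,3) = 4271/720
Full grid after step 3:
  767/144 12641/2400 38203/7200 1481/270
  6323/1200 10543/2000 16337/3000 81731/14400
  127/24 2161/400 1697/300 4271/720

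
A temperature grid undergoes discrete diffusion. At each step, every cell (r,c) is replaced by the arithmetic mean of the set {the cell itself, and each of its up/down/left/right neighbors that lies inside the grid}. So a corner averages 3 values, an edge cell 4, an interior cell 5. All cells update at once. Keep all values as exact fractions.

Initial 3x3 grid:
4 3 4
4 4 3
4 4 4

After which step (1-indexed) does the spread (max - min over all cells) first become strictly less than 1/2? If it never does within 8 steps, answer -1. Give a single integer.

Answer: 2

Derivation:
Step 1: max=4, min=10/3, spread=2/3
Step 2: max=4, min=287/80, spread=33/80
  -> spread < 1/2 first at step 2
Step 3: max=349/90, min=3883/1080, spread=61/216
Step 4: max=10439/2700, min=237761/64800, spread=511/2592
Step 5: max=137599/36000, min=14322067/3888000, spread=4309/31104
Step 6: max=18508763/4860000, min=865736249/233280000, spread=36295/373248
Step 7: max=4421464169/1166400000, min=52102029403/13996800000, spread=305773/4478976
Step 8: max=44113424503/11664000000, min=3135917329841/839808000000, spread=2575951/53747712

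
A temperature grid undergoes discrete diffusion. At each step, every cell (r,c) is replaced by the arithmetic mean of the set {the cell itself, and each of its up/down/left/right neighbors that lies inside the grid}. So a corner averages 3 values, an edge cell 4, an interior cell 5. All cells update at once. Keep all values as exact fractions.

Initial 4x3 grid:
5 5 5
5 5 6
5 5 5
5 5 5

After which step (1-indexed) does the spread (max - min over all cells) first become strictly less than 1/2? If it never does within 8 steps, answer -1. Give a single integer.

Answer: 1

Derivation:
Step 1: max=16/3, min=5, spread=1/3
  -> spread < 1/2 first at step 1
Step 2: max=631/120, min=5, spread=31/120
Step 3: max=5611/1080, min=5, spread=211/1080
Step 4: max=556897/108000, min=9047/1800, spread=14077/108000
Step 5: max=5000407/972000, min=543683/108000, spread=5363/48600
Step 6: max=149540809/29160000, min=302869/60000, spread=93859/1166400
Step 7: max=8958274481/1749600000, min=491336467/97200000, spread=4568723/69984000
Step 8: max=536660435629/104976000000, min=14761618889/2916000000, spread=8387449/167961600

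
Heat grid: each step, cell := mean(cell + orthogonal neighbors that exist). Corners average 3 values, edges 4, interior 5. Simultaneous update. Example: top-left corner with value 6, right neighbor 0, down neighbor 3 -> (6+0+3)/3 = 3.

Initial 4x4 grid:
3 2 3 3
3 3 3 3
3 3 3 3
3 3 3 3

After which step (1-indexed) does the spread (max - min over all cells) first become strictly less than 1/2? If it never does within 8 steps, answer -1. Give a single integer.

Answer: 1

Derivation:
Step 1: max=3, min=8/3, spread=1/3
  -> spread < 1/2 first at step 1
Step 2: max=3, min=329/120, spread=31/120
Step 3: max=3, min=3029/1080, spread=211/1080
Step 4: max=3, min=307157/108000, spread=16843/108000
Step 5: max=26921/9000, min=2777357/972000, spread=130111/972000
Step 6: max=1612841/540000, min=83837633/29160000, spread=3255781/29160000
Step 7: max=1608893/540000, min=2524046309/874800000, spread=82360351/874800000
Step 8: max=289093559/97200000, min=75980683109/26244000000, spread=2074577821/26244000000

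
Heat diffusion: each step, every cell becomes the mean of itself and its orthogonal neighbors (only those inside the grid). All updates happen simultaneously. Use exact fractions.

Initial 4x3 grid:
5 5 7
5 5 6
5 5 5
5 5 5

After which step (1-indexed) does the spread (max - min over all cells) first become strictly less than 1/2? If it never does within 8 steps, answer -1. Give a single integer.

Step 1: max=6, min=5, spread=1
Step 2: max=23/4, min=5, spread=3/4
Step 3: max=223/40, min=5, spread=23/40
Step 4: max=39463/7200, min=9047/1800, spread=131/288
  -> spread < 1/2 first at step 4
Step 5: max=2338597/432000, min=546053/108000, spread=30877/86400
Step 6: max=46382501/8640000, min=1830199/360000, spread=98309/345600
Step 7: max=8296793477/1555200000, min=248272811/48600000, spread=14082541/62208000
Step 8: max=495513822143/93312000000, min=7477760137/1458000000, spread=135497387/746496000

Answer: 4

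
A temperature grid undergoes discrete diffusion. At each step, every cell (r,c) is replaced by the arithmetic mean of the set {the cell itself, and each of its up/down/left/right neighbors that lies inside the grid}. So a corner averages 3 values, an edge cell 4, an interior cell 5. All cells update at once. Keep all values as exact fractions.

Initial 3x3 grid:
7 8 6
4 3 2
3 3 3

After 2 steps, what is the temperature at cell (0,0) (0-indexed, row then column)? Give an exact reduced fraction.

Answer: 199/36

Derivation:
Step 1: cell (0,0) = 19/3
Step 2: cell (0,0) = 199/36
Full grid after step 2:
  199/36 65/12 89/18
  215/48 83/20 31/8
  127/36 13/4 55/18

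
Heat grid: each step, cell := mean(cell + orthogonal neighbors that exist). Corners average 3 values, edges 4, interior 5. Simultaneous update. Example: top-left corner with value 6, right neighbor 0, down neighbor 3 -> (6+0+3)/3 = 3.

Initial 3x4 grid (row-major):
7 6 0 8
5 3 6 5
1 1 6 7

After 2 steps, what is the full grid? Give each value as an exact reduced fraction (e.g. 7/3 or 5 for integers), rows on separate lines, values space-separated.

After step 1:
  6 4 5 13/3
  4 21/5 4 13/2
  7/3 11/4 5 6
After step 2:
  14/3 24/5 13/3 95/18
  62/15 379/100 247/50 125/24
  109/36 857/240 71/16 35/6

Answer: 14/3 24/5 13/3 95/18
62/15 379/100 247/50 125/24
109/36 857/240 71/16 35/6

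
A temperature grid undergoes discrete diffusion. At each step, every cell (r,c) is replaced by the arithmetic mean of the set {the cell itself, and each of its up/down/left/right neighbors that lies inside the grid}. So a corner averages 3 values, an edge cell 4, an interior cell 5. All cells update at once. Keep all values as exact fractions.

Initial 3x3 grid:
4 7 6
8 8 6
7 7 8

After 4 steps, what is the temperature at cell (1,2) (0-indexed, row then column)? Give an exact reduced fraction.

Answer: 1486727/216000

Derivation:
Step 1: cell (1,2) = 7
Step 2: cell (1,2) = 413/60
Step 3: cell (1,2) = 12383/1800
Step 4: cell (1,2) = 1486727/216000
Full grid after step 4:
  54289/8100 5785783/864000 869899/129600
  5944033/864000 412841/60000 1486727/216000
  912799/129600 3052579/432000 50693/7200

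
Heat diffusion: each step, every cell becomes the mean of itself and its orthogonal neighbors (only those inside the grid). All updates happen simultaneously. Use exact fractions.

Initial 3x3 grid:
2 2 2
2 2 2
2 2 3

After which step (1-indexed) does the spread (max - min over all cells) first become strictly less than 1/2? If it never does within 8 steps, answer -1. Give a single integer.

Answer: 1

Derivation:
Step 1: max=7/3, min=2, spread=1/3
  -> spread < 1/2 first at step 1
Step 2: max=41/18, min=2, spread=5/18
Step 3: max=473/216, min=2, spread=41/216
Step 4: max=28051/12960, min=731/360, spread=347/2592
Step 5: max=1662137/777600, min=7357/3600, spread=2921/31104
Step 6: max=99140539/46656000, min=889483/432000, spread=24611/373248
Step 7: max=5917442033/2799360000, min=20096741/9720000, spread=207329/4478976
Step 8: max=353953152451/167961600000, min=1075601599/518400000, spread=1746635/53747712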